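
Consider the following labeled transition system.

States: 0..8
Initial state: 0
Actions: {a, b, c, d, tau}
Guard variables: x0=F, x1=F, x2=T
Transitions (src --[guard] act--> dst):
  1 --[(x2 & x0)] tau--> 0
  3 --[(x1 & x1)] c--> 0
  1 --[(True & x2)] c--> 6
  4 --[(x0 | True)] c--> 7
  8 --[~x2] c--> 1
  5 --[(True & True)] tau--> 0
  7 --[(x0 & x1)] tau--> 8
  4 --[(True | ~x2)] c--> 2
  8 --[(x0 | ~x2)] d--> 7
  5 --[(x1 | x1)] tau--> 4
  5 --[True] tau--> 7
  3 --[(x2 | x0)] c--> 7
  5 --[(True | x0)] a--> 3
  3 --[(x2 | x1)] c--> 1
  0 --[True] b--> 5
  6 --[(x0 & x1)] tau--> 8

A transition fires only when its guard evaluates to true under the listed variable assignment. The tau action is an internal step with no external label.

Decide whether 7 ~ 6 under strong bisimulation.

Compute ~ classes (split until stable):
  P[0] = {{0,1,2,3,4,5,6,7,8}}
  P[1] = {{0},{1,3,4},{2,6,7,8},{5}}
  P[2] = {{0},{1,4},{2,6,7,8},{3},{5}}
stable after 3 split(s): 5 block(s)
class of 7: {2,6,7,8}; class of 6: {2,6,7,8}

Answer: BISIMILAR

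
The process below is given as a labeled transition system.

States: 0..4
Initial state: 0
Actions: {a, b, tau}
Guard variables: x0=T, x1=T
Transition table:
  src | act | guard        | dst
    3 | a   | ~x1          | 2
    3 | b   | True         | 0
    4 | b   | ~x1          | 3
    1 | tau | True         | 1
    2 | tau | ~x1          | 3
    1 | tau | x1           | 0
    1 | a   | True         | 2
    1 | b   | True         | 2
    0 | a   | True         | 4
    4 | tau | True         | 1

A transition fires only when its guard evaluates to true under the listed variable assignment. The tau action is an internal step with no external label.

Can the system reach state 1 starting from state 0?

After dropping false guards: 7 live edges.
depth 0: {0}
depth 1: {4}  total {0,4}
depth 2: {1}  total {0,1,4}
depth 3: {2}  total {0,1,2,4}
Reach set: {0,1,2,4}
trace reaching 1: a·tau

Answer: REACHABLE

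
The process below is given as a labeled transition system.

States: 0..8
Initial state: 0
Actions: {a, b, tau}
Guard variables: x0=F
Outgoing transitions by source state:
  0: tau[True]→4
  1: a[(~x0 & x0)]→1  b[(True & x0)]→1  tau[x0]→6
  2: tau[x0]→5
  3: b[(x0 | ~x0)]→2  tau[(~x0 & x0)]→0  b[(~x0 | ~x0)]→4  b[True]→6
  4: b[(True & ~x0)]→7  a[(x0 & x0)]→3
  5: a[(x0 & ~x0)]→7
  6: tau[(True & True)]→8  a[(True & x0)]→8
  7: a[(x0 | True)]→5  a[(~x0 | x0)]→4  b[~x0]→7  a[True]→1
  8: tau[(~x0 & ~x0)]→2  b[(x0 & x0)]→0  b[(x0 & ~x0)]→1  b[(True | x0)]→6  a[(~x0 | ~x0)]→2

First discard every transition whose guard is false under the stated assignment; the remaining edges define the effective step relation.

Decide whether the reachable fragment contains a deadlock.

Reach set: {0,1,4,5,7}
  0: tau→4  [1 out]
  1: ∅  [no exit]
  4: b→7  [1 out]
  5: ∅  [no exit]
  7: a→1  a→4  a→5  b→7  [4 out]
trace reaching 1: tau·b·a

Answer: DEADLOCK at state 1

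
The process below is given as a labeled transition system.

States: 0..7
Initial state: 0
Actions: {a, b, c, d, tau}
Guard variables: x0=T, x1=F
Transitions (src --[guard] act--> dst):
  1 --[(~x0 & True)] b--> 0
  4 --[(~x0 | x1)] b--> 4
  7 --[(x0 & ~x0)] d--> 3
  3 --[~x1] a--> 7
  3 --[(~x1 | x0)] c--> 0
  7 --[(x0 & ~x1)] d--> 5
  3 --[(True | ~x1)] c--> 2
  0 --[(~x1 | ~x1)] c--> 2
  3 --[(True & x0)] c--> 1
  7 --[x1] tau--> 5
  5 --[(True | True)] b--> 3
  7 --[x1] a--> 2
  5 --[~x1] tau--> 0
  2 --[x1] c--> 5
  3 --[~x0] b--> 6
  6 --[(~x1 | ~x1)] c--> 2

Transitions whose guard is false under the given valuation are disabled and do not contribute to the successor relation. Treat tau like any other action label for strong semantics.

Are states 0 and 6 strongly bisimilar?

Refine partition for ~:
  round 0: {{0,1,2,3,4,5,6,7}}
  round 1: {{0,6},{1,2,4},{3},{5},{7}}
Fixed point at round 2; 5 class(es).
class of 0: {0,6}; class of 6: {0,6}

Answer: BISIMILAR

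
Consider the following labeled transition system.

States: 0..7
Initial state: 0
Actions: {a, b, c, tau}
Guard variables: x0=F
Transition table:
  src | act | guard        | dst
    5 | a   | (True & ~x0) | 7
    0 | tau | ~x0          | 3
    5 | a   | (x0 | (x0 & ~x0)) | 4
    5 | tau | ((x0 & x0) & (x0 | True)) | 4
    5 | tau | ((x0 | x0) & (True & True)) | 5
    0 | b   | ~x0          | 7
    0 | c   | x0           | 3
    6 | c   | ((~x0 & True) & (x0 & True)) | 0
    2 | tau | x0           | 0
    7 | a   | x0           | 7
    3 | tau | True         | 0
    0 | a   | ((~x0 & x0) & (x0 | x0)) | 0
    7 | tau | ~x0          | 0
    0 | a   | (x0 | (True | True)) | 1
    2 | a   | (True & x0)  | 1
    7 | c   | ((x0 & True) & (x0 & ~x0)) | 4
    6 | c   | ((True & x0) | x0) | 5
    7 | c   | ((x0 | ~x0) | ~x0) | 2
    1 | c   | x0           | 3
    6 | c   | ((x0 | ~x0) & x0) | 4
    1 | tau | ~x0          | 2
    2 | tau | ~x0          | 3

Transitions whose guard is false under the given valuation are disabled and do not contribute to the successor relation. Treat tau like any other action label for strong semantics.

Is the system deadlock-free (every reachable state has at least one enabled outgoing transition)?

Answer: DEADLOCK-FREE

Analysis:
R = {0,1,2,3,7}
  0: a→1  b→7  tau→3  [3 out]
  1: tau→2  [1 out]
  2: tau→3  [1 out]
  3: tau→0  [1 out]
  7: c→2  tau→0  [2 out]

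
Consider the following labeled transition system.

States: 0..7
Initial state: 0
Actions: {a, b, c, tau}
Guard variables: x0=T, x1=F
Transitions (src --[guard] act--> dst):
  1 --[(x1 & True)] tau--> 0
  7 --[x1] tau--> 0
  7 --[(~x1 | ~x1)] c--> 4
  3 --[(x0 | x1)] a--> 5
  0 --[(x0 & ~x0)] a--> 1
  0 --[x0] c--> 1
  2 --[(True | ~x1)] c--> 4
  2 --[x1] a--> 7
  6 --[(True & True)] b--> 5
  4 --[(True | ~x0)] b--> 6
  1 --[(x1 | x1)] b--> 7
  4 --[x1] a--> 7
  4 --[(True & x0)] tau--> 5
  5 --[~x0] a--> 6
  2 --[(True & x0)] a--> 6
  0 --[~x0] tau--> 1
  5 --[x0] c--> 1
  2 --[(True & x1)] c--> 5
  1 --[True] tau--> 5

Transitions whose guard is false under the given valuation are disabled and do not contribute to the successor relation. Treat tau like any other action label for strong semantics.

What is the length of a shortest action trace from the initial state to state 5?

Answer: 2

Analysis:
Breadth-first toward 5:
  L0 = {0}
  L1 = {1}
  L2 = {5}
5 enters at depth 2; path c·tau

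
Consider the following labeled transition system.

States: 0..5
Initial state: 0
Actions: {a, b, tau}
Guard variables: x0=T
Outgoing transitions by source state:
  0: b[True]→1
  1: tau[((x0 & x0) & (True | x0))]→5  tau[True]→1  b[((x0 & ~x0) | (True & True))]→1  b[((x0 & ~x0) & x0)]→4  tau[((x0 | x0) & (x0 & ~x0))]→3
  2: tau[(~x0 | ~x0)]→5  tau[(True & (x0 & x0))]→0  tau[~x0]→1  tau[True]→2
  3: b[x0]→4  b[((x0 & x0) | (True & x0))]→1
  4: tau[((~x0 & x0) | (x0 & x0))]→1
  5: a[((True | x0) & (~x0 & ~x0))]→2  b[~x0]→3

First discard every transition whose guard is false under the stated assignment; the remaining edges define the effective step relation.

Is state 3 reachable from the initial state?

9 transition(s) survive guard evaluation.
L0 = {0}
L1 = {1}  now seen {0,1}
L2 = {5}  now seen {0,1,5}
Reach set: {0,1,5}

Answer: UNREACHABLE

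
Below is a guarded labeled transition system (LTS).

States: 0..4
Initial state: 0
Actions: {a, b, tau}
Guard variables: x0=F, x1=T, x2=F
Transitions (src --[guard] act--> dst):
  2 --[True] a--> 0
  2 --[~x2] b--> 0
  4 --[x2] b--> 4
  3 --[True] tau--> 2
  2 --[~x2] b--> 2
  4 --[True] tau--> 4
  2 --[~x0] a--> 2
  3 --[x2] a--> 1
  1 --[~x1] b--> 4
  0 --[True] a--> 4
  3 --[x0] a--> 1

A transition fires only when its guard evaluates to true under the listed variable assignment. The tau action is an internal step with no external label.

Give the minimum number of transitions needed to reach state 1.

Answer: UNREACHABLE

Working:
Breadth-first toward 1:
  depth 0: {0}
  depth 1: {4}
1 never appears.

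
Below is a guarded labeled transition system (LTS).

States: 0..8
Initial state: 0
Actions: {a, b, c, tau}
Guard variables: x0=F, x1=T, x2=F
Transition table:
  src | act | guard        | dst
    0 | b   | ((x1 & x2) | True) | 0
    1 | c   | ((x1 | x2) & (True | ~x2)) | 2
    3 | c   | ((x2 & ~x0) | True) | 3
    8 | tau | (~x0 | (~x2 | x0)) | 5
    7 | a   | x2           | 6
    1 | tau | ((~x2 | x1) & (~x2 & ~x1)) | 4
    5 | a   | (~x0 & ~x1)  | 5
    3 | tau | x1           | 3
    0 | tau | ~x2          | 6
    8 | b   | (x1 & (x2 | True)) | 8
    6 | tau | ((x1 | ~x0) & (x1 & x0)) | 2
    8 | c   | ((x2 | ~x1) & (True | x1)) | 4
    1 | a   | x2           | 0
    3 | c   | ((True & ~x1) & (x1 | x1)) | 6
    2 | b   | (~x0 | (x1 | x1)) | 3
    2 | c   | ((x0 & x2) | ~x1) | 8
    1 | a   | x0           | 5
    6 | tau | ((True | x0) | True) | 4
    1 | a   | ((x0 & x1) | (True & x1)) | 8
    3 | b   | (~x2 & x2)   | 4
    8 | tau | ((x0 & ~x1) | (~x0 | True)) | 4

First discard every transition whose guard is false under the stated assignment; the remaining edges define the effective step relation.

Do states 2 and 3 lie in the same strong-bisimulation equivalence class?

Answer: NOT BISIMILAR

Analysis:
Refine partition for ~:
  π0 = {{0,1,2,3,4,5,6,7,8}}
  π1 = {{0,8},{1},{2},{3},{4,5,7},{6}}
  π2 = {{0},{1},{2},{3},{4,5,7},{6},{8}}
Fixed point at round 3; 7 class(es).
class of 2: {2}; class of 3: {3}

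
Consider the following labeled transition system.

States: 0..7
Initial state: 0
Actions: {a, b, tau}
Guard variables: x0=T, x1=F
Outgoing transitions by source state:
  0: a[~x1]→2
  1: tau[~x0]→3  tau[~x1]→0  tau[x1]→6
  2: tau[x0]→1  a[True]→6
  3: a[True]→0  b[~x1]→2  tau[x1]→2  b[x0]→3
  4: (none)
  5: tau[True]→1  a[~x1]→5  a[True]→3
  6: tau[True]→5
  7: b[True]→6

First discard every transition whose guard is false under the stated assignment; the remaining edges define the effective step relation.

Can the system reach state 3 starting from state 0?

Guard filter leaves 12 enabled edge(s).
Layer 0: {0}
Layer 1: {2}  total {0,2}
Layer 2: {1,6}  total {0,1,2,6}
Layer 3: {5}  total {0,1,2,5,6}
Layer 4: {3}  total {0,1,2,3,5,6}
Reachable = {0,1,2,3,5,6}
trace reaching 3: a·a·tau·a

Answer: REACHABLE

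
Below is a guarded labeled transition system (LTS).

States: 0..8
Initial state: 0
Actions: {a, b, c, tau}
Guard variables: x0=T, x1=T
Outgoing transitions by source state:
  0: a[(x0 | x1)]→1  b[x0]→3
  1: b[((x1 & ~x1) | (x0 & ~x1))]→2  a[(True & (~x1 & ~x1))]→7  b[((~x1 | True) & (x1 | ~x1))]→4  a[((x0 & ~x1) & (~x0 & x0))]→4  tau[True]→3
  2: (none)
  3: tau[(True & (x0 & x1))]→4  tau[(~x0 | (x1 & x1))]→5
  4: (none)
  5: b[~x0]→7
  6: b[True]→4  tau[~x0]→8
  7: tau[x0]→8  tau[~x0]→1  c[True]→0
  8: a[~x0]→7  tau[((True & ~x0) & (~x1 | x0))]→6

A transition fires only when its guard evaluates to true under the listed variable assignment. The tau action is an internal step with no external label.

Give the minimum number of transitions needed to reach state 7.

Answer: UNREACHABLE

Analysis:
Layered search for 7:
  depth 0: {0}
  depth 1: {1,3}
  depth 2: {4,5}
7 never appears.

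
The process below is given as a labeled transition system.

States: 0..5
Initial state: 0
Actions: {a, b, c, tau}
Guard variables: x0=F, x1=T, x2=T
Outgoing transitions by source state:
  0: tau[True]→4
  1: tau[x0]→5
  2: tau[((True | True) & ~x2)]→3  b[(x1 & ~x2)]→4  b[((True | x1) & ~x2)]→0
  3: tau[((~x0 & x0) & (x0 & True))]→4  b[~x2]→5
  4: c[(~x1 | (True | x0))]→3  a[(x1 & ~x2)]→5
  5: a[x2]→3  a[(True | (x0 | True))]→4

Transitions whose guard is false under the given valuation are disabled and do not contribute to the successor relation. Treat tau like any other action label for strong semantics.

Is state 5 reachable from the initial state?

After dropping false guards: 4 live edges.
depth 0: {0}
depth 1: {4}  total {0,4}
depth 2: {3}  total {0,3,4}
Reachable = {0,3,4}

Answer: UNREACHABLE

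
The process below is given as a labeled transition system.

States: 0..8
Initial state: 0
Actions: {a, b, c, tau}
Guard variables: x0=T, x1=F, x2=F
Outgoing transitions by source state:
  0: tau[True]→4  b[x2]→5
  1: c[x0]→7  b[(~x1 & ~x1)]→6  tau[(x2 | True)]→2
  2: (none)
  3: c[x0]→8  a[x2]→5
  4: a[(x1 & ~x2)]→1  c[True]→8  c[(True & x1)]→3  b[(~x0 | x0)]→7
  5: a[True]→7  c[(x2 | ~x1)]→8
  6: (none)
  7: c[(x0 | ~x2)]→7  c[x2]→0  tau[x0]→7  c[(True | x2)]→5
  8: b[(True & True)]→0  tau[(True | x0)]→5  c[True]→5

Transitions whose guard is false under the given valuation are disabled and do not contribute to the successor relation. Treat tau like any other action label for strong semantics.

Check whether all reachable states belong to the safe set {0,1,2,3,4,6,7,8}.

Answer: INVARIANT VIOLATED at state 5

Trace:
Inv-set: {0,1,2,3,4,6,7,8}
R = {0,4,5,7,8}
  0: ok
  4: ok
  5: ✗ unsafe
  7: ok
  8: ok
witness against invariant: tau·c·tau → 5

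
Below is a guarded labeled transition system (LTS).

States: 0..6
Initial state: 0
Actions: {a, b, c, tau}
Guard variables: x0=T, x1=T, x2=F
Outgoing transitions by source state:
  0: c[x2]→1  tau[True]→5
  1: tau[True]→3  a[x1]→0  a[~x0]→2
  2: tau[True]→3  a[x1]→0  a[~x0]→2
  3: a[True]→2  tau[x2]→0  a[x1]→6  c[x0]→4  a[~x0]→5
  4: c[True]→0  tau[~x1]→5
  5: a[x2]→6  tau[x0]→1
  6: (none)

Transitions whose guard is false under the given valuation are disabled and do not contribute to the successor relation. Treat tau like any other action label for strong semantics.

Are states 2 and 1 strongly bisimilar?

Answer: BISIMILAR

Working:
Compute ~ classes (split until stable):
  P[0] = {{0,1,2,3,4,5,6}}
  P[1] = {{0,5},{1,2},{3},{4},{6}}
  P[2] = {{0},{1,2},{3},{4},{5},{6}}
stable after 3 split(s): 6 block(s)
[2]={1,2}  [1]={1,2}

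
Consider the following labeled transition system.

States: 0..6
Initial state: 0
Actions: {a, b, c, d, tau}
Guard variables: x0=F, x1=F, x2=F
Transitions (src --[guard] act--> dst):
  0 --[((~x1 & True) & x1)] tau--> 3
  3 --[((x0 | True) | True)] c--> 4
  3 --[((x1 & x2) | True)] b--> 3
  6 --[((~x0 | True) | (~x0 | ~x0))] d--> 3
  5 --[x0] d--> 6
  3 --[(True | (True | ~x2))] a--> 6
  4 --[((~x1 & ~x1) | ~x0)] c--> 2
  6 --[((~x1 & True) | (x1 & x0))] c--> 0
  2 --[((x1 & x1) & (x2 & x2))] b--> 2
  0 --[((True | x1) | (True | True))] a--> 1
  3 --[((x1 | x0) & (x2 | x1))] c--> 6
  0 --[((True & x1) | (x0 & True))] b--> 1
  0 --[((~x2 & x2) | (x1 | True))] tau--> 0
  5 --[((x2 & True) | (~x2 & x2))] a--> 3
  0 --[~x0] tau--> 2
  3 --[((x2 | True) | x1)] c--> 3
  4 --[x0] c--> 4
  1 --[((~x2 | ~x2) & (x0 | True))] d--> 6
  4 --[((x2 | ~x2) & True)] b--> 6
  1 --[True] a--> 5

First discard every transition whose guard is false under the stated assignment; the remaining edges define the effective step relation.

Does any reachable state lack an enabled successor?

Answer: DEADLOCK at state 2

Analysis:
Reach set: {0,1,2,3,4,5,6}
  0: a→1  tau→0  tau→2  [3 out]
  1: a→5  d→6  [2 out]
  2: ∅  [deadlock]
  3: a→6  b→3  c→3  c→4  [4 out]
  4: b→6  c→2  [2 out]
  5: ∅  [deadlock]
  6: c→0  d→3  [2 out]
trace reaching 2: tau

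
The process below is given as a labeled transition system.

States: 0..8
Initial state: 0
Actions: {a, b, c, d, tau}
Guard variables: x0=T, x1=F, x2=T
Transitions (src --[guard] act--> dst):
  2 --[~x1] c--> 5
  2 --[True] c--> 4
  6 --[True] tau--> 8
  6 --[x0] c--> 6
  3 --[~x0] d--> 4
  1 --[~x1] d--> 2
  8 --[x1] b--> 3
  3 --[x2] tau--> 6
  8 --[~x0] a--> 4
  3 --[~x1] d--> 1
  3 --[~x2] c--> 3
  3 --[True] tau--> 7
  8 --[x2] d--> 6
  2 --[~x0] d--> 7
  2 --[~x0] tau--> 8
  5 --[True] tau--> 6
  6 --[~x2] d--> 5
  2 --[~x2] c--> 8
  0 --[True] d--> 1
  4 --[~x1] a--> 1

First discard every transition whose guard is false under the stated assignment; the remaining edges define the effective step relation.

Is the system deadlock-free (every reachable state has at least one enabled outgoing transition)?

Reach set: {0,1,2,4,5,6,8}
  0: d→1  [1 exit(s)]
  1: d→2  [1 exit(s)]
  2: c→4  c→5  [2 exit(s)]
  4: a→1  [1 exit(s)]
  5: tau→6  [1 exit(s)]
  6: c→6  tau→8  [2 exit(s)]
  8: d→6  [1 exit(s)]

Answer: DEADLOCK-FREE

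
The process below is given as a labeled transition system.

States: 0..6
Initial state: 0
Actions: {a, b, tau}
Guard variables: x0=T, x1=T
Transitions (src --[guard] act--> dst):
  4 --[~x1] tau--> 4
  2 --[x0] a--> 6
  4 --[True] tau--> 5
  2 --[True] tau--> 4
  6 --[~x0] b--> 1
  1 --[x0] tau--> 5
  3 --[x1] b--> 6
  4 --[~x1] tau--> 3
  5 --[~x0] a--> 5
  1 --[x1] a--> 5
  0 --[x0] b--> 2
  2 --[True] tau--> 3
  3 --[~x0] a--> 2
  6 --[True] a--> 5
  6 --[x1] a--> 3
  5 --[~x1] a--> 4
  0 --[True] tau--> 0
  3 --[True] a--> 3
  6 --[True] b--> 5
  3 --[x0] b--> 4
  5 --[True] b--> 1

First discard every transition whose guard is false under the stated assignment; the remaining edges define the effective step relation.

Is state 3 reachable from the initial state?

Answer: REACHABLE

Working:
After dropping false guards: 15 live edges.
depth 0: {0}
depth 1: {2}  total {0,2}
depth 2: {3,4,6}  total {0,2,3,4,6}
depth 3: {5}  total {0,2,3,4,5,6}
depth 4: {1}  total {0,1,2,3,4,5,6}
R = {0,1,2,3,4,5,6}
trace reaching 3: b·tau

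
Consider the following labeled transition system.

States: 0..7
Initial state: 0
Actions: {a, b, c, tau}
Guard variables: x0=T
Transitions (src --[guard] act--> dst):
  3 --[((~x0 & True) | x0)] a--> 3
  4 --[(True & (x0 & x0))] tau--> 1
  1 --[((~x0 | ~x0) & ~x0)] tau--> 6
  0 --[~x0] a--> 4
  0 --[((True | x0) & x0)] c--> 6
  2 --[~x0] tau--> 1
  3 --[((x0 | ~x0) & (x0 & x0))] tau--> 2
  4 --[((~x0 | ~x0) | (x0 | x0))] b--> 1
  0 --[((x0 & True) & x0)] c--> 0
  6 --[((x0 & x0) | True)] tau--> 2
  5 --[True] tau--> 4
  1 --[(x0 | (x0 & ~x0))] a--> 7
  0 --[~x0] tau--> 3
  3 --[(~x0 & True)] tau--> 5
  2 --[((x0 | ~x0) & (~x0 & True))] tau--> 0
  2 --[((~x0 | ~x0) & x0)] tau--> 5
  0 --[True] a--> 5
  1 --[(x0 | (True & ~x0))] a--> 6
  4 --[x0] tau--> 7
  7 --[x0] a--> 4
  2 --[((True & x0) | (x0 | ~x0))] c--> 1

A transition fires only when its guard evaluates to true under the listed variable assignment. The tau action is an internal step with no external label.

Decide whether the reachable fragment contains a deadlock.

Answer: DEADLOCK-FREE

Trace:
Reach set: {0,1,2,4,5,6,7}
  0: a→5  c→0  c→6  [deg 3]
  1: a→6  a→7  [deg 2]
  2: c→1  [deg 1]
  4: b→1  tau→1  tau→7  [deg 3]
  5: tau→4  [deg 1]
  6: tau→2  [deg 1]
  7: a→4  [deg 1]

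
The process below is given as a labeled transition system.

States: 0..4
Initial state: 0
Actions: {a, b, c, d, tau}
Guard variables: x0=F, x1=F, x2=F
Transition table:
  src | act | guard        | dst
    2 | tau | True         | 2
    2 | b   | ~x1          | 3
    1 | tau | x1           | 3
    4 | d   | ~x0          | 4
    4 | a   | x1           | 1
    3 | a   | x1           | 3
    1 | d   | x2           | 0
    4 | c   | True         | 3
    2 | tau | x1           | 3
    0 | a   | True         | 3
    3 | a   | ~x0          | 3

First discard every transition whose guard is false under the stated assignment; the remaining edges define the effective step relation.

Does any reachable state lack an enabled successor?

Answer: DEADLOCK-FREE

Working:
Reach set: {0,3}
  0: a→3  [deg 1]
  3: a→3  [deg 1]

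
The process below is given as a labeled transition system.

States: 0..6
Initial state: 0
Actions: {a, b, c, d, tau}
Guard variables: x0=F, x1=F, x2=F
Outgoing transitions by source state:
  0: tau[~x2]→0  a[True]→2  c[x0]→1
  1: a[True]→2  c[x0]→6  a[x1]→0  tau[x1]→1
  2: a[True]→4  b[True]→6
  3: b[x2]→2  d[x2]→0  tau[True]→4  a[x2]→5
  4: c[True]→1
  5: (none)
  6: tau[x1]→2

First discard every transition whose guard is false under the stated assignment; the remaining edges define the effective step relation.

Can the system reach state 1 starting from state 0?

Answer: REACHABLE

Analysis:
Guard filter leaves 7 enabled edge(s).
depth 0: {0}
depth 1: {2}  total {0,2}
depth 2: {4,6}  total {0,2,4,6}
depth 3: {1}  total {0,1,2,4,6}
Reachable = {0,1,2,4,6}
Path to 1: a·a·c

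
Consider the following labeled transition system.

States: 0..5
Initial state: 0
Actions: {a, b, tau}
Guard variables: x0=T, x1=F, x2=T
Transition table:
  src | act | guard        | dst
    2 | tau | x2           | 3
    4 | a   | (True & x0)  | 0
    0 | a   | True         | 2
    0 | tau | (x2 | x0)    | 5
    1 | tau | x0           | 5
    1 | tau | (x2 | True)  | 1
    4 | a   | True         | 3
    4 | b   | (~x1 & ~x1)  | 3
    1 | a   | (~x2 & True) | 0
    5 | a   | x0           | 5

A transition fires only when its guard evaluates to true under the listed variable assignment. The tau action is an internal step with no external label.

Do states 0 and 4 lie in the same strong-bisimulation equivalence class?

Answer: NOT BISIMILAR

Working:
Compute ~ classes (split until stable):
  round 0: {{0,1,2,3,4,5}}
  round 1: {{0},{1,2},{3},{4},{5}}
  round 2: {{0},{1},{2},{3},{4},{5}}
6 equivalence class(es) (converged in 3)
0∈{0}, 4∈{4}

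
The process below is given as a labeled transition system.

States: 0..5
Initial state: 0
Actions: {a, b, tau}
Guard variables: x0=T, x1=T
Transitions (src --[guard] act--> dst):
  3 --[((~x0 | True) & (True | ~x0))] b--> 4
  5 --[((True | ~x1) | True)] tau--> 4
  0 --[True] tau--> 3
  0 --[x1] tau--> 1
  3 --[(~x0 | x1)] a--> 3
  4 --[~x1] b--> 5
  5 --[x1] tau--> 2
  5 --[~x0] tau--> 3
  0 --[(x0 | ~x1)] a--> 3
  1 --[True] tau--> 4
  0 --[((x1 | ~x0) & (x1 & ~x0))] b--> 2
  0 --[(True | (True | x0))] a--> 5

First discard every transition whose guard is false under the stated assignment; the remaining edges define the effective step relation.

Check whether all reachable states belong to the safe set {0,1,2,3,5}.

Inv-set: {0,1,2,3,5}
R = {0,1,2,3,4,5}
  0: ok
  1: ok
  2: ok
  3: ok
  4: outside
  5: ok
reach 4 via tau·tau — violates

Answer: INVARIANT VIOLATED at state 4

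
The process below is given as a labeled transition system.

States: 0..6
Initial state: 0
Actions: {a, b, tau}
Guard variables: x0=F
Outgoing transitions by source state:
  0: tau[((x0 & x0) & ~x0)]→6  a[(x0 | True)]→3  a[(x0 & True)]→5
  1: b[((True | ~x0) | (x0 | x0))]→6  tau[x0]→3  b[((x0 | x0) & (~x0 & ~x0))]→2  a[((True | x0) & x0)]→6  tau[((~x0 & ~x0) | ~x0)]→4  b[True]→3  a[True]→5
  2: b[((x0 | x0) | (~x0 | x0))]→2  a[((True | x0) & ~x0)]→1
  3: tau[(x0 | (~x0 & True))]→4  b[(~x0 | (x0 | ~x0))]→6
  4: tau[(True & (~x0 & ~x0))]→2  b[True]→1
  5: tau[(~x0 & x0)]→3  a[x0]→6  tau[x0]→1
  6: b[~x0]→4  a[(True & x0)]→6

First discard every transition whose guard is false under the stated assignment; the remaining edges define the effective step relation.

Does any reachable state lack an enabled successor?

Reach set: {0,1,2,3,4,5,6}
  0: a→3  [1 exit(s)]
  1: a→5  b→3  b→6  tau→4  [4 exit(s)]
  2: a→1  b→2  [2 exit(s)]
  3: b→6  tau→4  [2 exit(s)]
  4: b→1  tau→2  [2 exit(s)]
  5: ∅  [STUCK]
  6: b→4  [1 exit(s)]
trace reaching 5: a·tau·b·a

Answer: DEADLOCK at state 5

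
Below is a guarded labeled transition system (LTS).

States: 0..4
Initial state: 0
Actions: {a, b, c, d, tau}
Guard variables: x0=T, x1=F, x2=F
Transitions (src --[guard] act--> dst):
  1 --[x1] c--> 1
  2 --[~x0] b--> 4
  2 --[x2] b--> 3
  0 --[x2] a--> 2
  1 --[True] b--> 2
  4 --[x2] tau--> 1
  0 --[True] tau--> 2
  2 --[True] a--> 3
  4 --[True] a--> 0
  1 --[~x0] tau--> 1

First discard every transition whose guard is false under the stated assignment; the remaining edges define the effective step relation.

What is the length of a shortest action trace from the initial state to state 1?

Answer: UNREACHABLE

Trace:
Breadth-first toward 1:
  L0 = {0}
  L1 = {2}
  L2 = {3}
1 never appears.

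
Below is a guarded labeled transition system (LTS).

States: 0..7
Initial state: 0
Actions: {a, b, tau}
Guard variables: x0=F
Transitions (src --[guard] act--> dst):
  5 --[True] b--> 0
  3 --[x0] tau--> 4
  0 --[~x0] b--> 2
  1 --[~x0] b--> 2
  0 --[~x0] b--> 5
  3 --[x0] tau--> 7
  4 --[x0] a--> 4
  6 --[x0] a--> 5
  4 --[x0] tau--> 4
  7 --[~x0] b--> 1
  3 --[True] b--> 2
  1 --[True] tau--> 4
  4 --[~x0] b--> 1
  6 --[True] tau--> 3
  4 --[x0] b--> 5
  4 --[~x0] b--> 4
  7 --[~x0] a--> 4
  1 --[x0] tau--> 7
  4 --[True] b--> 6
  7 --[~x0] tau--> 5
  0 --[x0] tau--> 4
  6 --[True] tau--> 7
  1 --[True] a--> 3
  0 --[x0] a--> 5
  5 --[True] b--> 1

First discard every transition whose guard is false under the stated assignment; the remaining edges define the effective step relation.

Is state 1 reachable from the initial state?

Guard filter leaves 16 enabled edge(s).
Layer 0: {0}
Layer 1: {2,5}  cumulative {0,2,5}
Layer 2: {1}  cumulative {0,1,2,5}
Layer 3: {3,4}  cumulative {0,1,2,3,4,5}
Layer 4: {6}  cumulative {0,1,2,3,4,5,6}
Layer 5: {7}  cumulative {0,1,2,3,4,5,6,7}
Reach set: {0,1,2,3,4,5,6,7}
Path to 1: b·b

Answer: REACHABLE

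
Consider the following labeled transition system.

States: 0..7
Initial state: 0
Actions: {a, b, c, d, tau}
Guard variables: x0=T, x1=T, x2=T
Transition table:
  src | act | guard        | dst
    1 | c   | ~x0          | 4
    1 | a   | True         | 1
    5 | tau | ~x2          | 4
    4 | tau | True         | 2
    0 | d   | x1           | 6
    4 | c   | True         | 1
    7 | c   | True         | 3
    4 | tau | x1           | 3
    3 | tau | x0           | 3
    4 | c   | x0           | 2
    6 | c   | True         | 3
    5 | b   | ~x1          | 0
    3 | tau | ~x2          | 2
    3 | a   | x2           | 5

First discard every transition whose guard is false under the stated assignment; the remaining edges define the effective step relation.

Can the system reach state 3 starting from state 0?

Answer: REACHABLE

Working:
10 transition(s) survive guard evaluation.
Layer 0: {0}
Layer 1: {6}  total {0,6}
Layer 2: {3}  total {0,3,6}
Layer 3: {5}  total {0,3,5,6}
Reach set: {0,3,5,6}
trace reaching 3: d·c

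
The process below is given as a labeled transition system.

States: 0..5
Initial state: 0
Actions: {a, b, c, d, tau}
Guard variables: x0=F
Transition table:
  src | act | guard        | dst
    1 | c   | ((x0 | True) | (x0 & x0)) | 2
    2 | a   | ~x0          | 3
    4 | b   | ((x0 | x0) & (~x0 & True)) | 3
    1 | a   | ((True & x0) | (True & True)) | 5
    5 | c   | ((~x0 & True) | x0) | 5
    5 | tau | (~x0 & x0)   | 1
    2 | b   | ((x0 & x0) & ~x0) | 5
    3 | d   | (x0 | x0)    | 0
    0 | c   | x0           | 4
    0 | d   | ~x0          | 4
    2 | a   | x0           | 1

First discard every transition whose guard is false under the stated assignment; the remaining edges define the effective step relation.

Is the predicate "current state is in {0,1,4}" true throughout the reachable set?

Allowed set {0,1,4}
Reach set: {0,4}
  0: ✓
  4: ✓

Answer: INVARIANT HOLDS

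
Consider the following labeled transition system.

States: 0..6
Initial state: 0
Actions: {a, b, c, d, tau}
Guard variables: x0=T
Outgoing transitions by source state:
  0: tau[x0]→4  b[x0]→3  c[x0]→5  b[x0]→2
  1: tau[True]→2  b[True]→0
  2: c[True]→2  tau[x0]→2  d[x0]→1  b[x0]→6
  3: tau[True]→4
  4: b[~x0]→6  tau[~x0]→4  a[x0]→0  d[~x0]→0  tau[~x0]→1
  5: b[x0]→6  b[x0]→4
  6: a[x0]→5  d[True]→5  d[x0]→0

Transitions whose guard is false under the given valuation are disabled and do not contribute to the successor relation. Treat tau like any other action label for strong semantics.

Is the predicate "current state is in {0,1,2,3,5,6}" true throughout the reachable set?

Inv-set: {0,1,2,3,5,6}
Reach set: {0,1,2,3,4,5,6}
  0: safe
  1: safe
  2: safe
  3: safe
  4: outside
  5: safe
  6: safe
witness against invariant: tau → 4

Answer: INVARIANT VIOLATED at state 4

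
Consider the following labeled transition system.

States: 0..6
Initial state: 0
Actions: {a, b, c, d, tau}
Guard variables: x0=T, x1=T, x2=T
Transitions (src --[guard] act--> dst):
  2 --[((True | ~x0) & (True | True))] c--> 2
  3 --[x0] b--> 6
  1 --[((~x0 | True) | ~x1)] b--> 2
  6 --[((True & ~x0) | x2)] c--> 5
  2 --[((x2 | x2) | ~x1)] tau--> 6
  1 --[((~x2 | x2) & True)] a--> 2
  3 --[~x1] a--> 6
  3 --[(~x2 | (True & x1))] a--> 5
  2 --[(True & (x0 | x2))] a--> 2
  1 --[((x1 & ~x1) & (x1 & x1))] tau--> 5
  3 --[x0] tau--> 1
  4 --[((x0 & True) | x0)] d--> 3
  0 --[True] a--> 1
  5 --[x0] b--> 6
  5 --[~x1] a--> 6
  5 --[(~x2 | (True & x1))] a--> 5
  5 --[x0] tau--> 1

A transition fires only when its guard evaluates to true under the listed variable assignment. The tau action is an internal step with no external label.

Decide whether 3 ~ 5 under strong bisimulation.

Compute ~ classes (split until stable):
  round 0: {{0,1,2,3,4,5,6}}
  round 1: {{0},{1},{2},{3,5},{4},{6}}
6 equivalence class(es) (converged in 2)
class of 3: {3,5}; class of 5: {3,5}

Answer: BISIMILAR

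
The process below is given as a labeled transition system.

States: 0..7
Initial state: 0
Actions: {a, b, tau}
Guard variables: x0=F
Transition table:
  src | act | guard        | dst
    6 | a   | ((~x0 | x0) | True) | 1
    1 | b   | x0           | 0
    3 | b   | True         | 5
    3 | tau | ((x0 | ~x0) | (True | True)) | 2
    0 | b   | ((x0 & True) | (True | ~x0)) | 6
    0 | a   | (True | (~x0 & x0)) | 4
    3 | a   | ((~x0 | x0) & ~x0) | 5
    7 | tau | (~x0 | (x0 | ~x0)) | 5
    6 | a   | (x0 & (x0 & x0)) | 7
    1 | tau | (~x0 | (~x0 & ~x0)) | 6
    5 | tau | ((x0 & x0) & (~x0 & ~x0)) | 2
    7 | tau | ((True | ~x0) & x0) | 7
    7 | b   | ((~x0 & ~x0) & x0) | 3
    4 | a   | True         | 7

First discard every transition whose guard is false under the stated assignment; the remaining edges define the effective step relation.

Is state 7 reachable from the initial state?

After dropping false guards: 9 live edges.
Layer 0: {0}
Layer 1: {4,6}  now seen {0,4,6}
Layer 2: {1,7}  now seen {0,1,4,6,7}
Layer 3: {5}  now seen {0,1,4,5,6,7}
Reachable = {0,1,4,5,6,7}
Path to 7: a·a

Answer: REACHABLE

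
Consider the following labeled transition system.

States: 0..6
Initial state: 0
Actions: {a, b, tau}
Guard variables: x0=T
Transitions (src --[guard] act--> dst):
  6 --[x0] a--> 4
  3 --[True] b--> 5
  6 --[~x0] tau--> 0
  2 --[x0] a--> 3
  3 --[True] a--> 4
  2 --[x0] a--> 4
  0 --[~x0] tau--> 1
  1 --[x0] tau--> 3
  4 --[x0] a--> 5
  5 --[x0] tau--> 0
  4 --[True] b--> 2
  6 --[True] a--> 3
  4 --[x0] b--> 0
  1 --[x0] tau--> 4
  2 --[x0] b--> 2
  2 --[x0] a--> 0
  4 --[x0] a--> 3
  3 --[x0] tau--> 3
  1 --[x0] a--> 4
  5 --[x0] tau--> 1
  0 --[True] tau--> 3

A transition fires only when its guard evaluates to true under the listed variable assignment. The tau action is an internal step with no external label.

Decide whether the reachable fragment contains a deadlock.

R = {0,1,2,3,4,5}
  0: tau→3  [1 exit(s)]
  1: a→4  tau→3  tau→4  [3 exit(s)]
  2: a→0  a→3  a→4  b→2  [4 exit(s)]
  3: a→4  b→5  tau→3  [3 exit(s)]
  4: a→3  a→5  b→0  b→2  [4 exit(s)]
  5: tau→0  tau→1  [2 exit(s)]

Answer: DEADLOCK-FREE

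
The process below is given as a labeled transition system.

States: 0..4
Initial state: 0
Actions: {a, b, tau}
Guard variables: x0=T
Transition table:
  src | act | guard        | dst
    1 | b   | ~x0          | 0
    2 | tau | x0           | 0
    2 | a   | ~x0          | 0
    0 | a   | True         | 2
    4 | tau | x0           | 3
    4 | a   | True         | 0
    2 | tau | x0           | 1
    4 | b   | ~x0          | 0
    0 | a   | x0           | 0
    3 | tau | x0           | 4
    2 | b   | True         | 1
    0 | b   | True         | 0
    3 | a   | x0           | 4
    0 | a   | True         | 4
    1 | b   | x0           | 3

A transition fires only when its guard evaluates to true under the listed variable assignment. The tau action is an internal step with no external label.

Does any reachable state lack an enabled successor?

Reach set: {0,1,2,3,4}
  0: a→0  a→2  a→4  b→0  [4 exit(s)]
  1: b→3  [1 exit(s)]
  2: b→1  tau→0  tau→1  [3 exit(s)]
  3: a→4  tau→4  [2 exit(s)]
  4: a→0  tau→3  [2 exit(s)]

Answer: DEADLOCK-FREE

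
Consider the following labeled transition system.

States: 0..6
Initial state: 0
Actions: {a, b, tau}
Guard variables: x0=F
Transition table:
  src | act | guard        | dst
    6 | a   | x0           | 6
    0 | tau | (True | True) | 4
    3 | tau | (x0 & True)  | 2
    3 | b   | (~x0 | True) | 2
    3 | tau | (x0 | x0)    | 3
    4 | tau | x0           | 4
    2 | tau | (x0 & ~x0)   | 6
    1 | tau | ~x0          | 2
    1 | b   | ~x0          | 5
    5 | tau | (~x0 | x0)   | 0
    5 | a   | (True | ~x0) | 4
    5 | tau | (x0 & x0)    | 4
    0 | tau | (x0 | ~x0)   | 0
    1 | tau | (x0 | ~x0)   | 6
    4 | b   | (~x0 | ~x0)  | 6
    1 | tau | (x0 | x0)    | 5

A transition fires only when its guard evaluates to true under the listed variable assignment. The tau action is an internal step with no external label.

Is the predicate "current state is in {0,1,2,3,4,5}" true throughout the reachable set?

Safe = {0,1,2,3,4,5}
Reach set: {0,4,6}
  0: ok
  4: ok
  6: outside
counterexample path to 6: tau·b

Answer: INVARIANT VIOLATED at state 6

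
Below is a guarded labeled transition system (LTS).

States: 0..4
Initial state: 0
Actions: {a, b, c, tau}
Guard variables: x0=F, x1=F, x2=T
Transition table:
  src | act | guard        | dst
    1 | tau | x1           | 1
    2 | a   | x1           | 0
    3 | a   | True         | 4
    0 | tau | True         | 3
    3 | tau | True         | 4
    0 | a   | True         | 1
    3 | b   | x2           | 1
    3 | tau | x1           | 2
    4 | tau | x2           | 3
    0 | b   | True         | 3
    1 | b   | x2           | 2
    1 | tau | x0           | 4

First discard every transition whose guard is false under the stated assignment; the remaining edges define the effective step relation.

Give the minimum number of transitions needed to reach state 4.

Breadth-first toward 4:
  Layer 0: {0}
  Layer 1: {1,3}
  Layer 2: {2,4}
first hit 4 at d=2 via b·a

Answer: 2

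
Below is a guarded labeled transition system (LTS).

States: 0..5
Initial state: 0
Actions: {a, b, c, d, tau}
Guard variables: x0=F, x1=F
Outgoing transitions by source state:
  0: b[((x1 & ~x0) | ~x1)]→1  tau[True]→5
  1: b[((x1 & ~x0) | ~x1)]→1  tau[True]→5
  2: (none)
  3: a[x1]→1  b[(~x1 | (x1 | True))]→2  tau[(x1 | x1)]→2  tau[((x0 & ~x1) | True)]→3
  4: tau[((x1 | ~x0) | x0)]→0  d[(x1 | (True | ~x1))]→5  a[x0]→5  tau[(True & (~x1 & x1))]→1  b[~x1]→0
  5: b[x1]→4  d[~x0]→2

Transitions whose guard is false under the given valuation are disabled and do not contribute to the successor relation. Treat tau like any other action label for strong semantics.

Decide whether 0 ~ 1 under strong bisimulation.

Answer: BISIMILAR

Working:
Bisimulation quotient by refinement:
  P[0] = {{0,1,2,3,4,5}}
  P[1] = {{0,1,3},{2},{4},{5}}
  P[2] = {{0,1},{2},{3},{4},{5}}
Fixed point at round 3; 5 class(es).
[0]={0,1}  [1]={0,1}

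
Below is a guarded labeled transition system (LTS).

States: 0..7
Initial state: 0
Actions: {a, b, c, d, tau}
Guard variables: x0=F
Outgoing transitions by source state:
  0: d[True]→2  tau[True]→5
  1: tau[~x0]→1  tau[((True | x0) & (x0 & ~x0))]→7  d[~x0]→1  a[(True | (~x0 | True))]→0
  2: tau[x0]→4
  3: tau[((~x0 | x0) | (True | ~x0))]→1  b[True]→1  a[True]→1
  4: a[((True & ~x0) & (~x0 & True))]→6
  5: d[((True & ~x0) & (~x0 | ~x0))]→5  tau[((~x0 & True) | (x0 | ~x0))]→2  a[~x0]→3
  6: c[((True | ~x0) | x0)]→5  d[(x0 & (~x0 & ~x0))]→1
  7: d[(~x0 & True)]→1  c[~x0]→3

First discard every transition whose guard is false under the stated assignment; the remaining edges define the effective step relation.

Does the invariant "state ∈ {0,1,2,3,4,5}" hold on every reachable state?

Allowed set {0,1,2,3,4,5}
R = {0,1,2,3,5}
  0: ✓
  1: ✓
  2: ✓
  3: ✓
  5: ✓

Answer: INVARIANT HOLDS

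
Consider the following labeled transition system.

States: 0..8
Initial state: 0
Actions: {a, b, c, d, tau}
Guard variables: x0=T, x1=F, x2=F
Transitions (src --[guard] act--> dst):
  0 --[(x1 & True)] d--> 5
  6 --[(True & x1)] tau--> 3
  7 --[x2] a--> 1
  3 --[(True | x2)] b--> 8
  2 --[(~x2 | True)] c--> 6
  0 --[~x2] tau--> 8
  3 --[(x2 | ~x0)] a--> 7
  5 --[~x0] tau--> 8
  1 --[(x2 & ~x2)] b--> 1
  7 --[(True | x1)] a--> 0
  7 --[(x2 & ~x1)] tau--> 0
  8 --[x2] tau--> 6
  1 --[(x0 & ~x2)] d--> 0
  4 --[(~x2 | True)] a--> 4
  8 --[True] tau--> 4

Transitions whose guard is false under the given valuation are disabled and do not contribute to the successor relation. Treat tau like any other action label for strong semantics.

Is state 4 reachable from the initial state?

Answer: REACHABLE

Trace:
Guard filter leaves 7 enabled edge(s).
depth 0: {0}
depth 1: {8}  total {0,8}
depth 2: {4}  total {0,4,8}
R = {0,4,8}
witness 4: tau·tau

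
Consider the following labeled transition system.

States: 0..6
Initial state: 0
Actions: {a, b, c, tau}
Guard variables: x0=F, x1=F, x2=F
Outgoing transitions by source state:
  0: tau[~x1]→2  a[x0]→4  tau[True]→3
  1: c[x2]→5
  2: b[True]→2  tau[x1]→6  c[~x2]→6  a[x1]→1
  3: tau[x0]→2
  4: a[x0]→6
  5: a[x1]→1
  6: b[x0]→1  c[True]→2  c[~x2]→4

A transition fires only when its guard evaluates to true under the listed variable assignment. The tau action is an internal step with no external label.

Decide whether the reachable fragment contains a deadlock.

Answer: DEADLOCK at state 3

Analysis:
Reachable = {0,2,3,4,6}
  0: tau→2  tau→3  [2 out]
  2: b→2  c→6  [2 out]
  3: ∅  [no exit]
  4: ∅  [no exit]
  6: c→2  c→4  [2 out]
witness 3: tau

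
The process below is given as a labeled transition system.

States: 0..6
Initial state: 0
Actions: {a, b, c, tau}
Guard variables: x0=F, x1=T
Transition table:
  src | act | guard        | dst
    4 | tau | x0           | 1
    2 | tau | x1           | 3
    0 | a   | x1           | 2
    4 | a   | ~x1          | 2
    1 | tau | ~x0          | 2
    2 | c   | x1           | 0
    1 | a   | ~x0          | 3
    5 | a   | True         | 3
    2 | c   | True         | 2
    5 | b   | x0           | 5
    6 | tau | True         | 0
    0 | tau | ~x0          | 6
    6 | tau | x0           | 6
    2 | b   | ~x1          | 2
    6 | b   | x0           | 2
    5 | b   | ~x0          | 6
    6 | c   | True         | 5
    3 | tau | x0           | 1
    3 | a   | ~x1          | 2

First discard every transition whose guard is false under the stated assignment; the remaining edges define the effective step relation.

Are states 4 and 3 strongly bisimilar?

Answer: BISIMILAR

Working:
Compute ~ classes (split until stable):
  round 0: {{0,1,2,3,4,5,6}}
  round 1: {{0,1},{2,6},{3,4},{5}}
  round 2: {{0},{1},{2},{3,4},{5},{6}}
6 equivalence class(es) (converged in 3)
class of 4: {3,4}; class of 3: {3,4}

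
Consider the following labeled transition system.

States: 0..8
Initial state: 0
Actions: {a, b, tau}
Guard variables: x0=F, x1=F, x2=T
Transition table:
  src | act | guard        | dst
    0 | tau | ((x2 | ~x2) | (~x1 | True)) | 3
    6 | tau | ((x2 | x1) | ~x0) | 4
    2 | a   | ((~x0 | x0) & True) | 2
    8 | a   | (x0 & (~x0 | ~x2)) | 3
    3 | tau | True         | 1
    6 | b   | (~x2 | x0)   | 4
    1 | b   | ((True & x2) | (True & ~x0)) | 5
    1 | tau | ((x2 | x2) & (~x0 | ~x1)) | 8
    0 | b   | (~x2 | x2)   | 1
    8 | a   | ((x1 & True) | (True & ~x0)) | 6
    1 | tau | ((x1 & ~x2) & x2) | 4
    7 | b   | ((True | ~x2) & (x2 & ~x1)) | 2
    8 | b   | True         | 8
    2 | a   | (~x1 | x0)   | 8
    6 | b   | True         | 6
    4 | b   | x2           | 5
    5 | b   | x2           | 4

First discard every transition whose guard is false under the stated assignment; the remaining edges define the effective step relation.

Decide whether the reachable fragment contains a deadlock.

Answer: DEADLOCK-FREE

Trace:
R = {0,1,3,4,5,6,8}
  0: b→1  tau→3  [2 out]
  1: b→5  tau→8  [2 out]
  3: tau→1  [1 out]
  4: b→5  [1 out]
  5: b→4  [1 out]
  6: b→6  tau→4  [2 out]
  8: a→6  b→8  [2 out]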